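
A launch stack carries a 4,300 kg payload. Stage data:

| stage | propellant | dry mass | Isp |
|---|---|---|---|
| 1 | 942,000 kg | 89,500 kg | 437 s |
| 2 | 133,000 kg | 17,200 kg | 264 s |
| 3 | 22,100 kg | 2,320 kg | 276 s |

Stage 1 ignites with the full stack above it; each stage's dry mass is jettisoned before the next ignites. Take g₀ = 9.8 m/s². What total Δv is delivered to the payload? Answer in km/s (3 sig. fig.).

Δv ≈ 13.9 km/s

Ignition mass of stage 1 = 942,000+89,500 + 133,000+17,200 + 22,100+2,320 + 4,300 = 1,210,420 kg.
Stage 1: m₀ = 1,210,420 kg, m_f = 1,210,420 − 942,000 = 268,420 kg; Δv = 437×9.8×ln(4.509) = 4282.6×1.5062 ≈ 6450 m/s.
Stage 2: m₀ = 178,920 kg, m_f = 178,920 − 133,000 = 45,920 kg; Δv = 264×9.8×ln(3.896) = 2587.2×1.3600 ≈ 3519 m/s.
Stage 3: m₀ = 28,720 kg, m_f = 28,720 − 22,100 = 6,620 kg; Δv = 276×9.8×ln(4.338) = 2704.8×1.4675 ≈ 3969 m/s.
Total Δv = 6450 + 3519 + 3969 = 13938 m/s.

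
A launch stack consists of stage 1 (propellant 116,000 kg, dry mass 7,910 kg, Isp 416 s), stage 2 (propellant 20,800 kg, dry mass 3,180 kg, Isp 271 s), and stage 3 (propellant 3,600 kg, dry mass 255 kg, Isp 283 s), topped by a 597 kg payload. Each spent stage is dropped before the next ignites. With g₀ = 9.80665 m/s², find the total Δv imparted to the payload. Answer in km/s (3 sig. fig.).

Δv ≈ 13.9 km/s

Ignition mass of stage 1 = 116,000+7,910 + 20,800+3,180 + 3,600+255 + 597 = 152,342 kg.
Stage 1: m₀ = 152,342 kg, m_f = 152,342 − 116,000 = 36,342 kg; Δv = 416×9.80665×ln(4.192) = 4079.6×1.4332 ≈ 5847 m/s.
Stage 2: m₀ = 28,432 kg, m_f = 28,432 − 20,800 = 7,632 kg; Δv = 271×9.80665×ln(3.725) = 2657.6×1.3152 ≈ 3495 m/s.
Stage 3: m₀ = 4,452 kg, m_f = 4,452 − 3,600 = 852 kg; Δv = 283×9.80665×ln(5.225) = 2775.3×1.6535 ≈ 4589 m/s.
Total Δv = 5847 + 3495 + 4589 = 13931 m/s.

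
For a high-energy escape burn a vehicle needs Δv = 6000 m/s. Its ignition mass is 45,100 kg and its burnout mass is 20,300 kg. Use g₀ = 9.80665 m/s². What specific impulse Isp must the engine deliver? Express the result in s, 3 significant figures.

Isp ≈ 766 s

ln(m₀/m_f) = ln(45100/20300) = ln(2.222) = 0.7983.
Using Δv = v_e ln(m₀/m_f): v_e = Δv / ln(m₀/m_f) = 6000 / 0.7983 = 7516.3 m/s.
Isp = v_e / g₀ = 7516.3 / 9.80665 = 766.5 s.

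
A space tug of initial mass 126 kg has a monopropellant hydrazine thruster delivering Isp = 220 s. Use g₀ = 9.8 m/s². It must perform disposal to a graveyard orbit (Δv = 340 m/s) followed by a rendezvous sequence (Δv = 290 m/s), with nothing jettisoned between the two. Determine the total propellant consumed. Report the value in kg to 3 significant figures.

total propellant consumed ≈ 31.9 kg

v_e = Isp · g₀ = 220 × 9.8 = 2156.0 m/s.
After the first burn: m = 126 × exp(−340/2156.0) = 126 × 0.85411 = 107.618 kg.
After the second burn: m = 107.618 × exp(−290/2156.0) = 107.618 × 0.87415 = 94.0743 kg.
Total propellant = m₀ − m_final = 126 − 94.0743 = 31.9257 kg.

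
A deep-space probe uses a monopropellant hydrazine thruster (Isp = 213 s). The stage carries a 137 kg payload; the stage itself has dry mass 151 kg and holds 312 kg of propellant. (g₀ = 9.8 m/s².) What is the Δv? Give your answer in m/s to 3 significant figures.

v_e = Isp · g₀ = 213 × 9.8 = 2087.4 m/s.
m₀ = payload + dry + propellant = 137 + 151 + 312 = 600 kg.
m_f = payload + dry = 137 + 151 = 288 kg.
By the Tsiolkovsky rocket equation, Δv = v_e · ln(m₀/m_f) = 2087.4 × ln(2.083) = 2087.4 × 0.7340 ≈ 1532.1 m/s.

Δv ≈ 1530 m/s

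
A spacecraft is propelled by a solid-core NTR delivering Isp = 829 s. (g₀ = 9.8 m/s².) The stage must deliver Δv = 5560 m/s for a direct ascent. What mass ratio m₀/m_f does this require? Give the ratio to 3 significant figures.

mass ratio ≈ 1.98

v_e = Isp · g₀ = 829 × 9.8 = 8124.2 m/s.
Rocket equation: m₀/m_f = exp(Δv / v_e) = exp(5560 / 8124.2) = exp(0.6844) = 1.9825.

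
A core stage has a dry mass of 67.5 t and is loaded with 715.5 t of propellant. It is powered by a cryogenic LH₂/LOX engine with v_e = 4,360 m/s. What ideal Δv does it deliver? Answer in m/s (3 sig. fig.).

Δv ≈ 10700 m/s

m₀ = m_dry + m_prop = 67.5 + 715.5 = 783 t.
Δv = v_e · ln(m₀/m_f) = 4360.0 × ln(11.6) = 4360.0 × 2.4510 ≈ 10686.4 m/s.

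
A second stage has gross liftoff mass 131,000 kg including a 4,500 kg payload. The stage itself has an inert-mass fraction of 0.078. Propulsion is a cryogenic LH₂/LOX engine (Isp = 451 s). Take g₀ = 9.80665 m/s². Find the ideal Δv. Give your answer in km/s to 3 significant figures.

Stage wet mass = m₀ − payload = 131,000 − 4,500 = 126,500 kg.
Stage dry mass = ε × stage wet mass = 0.078 × 126,500 = 9,867 kg.
Burnout mass m_f = stage dry + payload = 9,867 + 4,500 = 14,367 kg.
v_e = Isp · g₀ = 451 × 9.80665 = 4422.8 m/s.
Using Δv = v_e ln(m₀/m_f): Δv = v_e · ln(131,000/14,367) = 4422.8 × ln(9.118) = 4422.8 × 2.2103 ≈ 9776 m/s.

Δv ≈ 9.78 km/s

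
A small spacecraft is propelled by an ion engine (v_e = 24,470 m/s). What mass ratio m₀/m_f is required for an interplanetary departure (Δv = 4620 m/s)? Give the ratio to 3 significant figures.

mass ratio ≈ 1.21

From the ideal rocket equation, m₀/m_f = exp(Δv / v_e) = exp(4620 / 24470.0) = exp(0.1888) = 1.2078.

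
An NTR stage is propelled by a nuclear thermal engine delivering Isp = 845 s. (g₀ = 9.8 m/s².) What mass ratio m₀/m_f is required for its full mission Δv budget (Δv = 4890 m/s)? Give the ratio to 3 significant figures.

v_e = Isp · g₀ = 845 × 9.8 = 8281.0 m/s.
Rocket equation: m₀/m_f = exp(Δv / v_e) = exp(4890 / 8281.0) = exp(0.5905) = 1.8049.

mass ratio ≈ 1.80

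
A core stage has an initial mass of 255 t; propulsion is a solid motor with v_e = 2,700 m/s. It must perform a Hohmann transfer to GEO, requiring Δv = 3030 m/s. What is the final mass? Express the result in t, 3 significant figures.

final mass ≈ 83.0 t

m₀/m_f = exp(Δv / v_e) = exp(3030 / 2700.0) = exp(1.1222) = 3.0717.
m_f = m₀ / 3.0717 = 255 / 3.0717 = 83.0159 t.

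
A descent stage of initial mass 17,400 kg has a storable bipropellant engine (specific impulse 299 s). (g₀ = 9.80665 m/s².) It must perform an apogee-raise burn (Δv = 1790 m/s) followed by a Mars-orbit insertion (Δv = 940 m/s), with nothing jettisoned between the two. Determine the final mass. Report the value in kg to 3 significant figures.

v_e = Isp · g₀ = 299 × 9.80665 = 2932.2 m/s.
After the first burn: m = 17400 × exp(−1790/2932.2) = 17400 × 0.54310 = 9,449.94 kg.
After the second burn: m = 9,449.94 × exp(−940/2932.2) = 9,449.94 × 0.72573 = 6,858.1 kg.

final mass ≈ 6860 kg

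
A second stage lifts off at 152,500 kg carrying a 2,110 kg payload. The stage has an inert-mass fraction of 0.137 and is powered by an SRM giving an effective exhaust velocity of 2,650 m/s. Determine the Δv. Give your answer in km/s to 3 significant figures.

Δv ≈ 5.05 km/s

Stage wet mass = m₀ − payload = 152,500 − 2,110 = 150,390 kg.
Stage dry mass = ε × stage wet mass = 0.137 × 150,390 = 20,603.4 kg.
Burnout mass m_f = stage dry + payload = 20,603.4 + 2,110 = 22,713.4 kg.
Δv = v_e · ln(152,500/22,713.4) = 2650.0 × ln(6.714) = 2650.0 × 1.9042 ≈ 5046 m/s.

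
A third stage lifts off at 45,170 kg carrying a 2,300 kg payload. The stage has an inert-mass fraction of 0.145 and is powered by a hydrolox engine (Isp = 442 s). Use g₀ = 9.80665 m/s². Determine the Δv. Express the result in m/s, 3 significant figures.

Stage wet mass = m₀ − payload = 45,170 − 2,300 = 42,870 kg.
Stage dry mass = ε × stage wet mass = 0.145 × 42,870 = 6,216.15 kg.
Burnout mass m_f = stage dry + payload = 6,216.15 + 2,300 = 8,516.15 kg.
v_e = Isp · g₀ = 442 × 9.80665 = 4334.5 m/s.
Δv = v_e · ln(45,170/8,516.15) = 4334.5 × ln(5.304) = 4334.5 × 1.6685 ≈ 7232 m/s.

Δv ≈ 7230 m/s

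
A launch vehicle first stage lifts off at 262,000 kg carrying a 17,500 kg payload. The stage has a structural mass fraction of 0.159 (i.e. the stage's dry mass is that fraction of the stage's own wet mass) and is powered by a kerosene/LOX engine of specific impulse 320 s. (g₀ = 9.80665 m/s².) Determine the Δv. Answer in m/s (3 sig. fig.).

Stage wet mass = m₀ − payload = 262,000 − 17,500 = 244,500 kg.
Stage dry mass = ε × stage wet mass = 0.159 × 244,500 = 38,875.5 kg.
Burnout mass m_f = stage dry + payload = 38,875.5 + 17,500 = 56,375.5 kg.
v_e = Isp · g₀ = 320 × 9.80665 = 3138.1 m/s.
From the ideal rocket equation, Δv = v_e · ln(262,000/56,375.5) = 3138.1 × ln(4.647) = 3138.1 × 1.5363 ≈ 4821 m/s.

Δv ≈ 4820 m/s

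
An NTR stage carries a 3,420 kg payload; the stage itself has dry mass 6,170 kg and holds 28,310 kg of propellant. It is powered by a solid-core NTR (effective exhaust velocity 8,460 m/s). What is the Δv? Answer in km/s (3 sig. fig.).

m₀ = payload + dry + propellant = 3,420 + 6,170 + 28,310 = 37,900 kg.
m_f = payload + dry = 3,420 + 6,170 = 9,590 kg.
By the Tsiolkovsky rocket equation, Δv = v_e · ln(m₀/m_f) = 8460.0 × ln(3.952) = 8460.0 × 1.3742 ≈ 11626.0 m/s.

Δv ≈ 11.6 km/s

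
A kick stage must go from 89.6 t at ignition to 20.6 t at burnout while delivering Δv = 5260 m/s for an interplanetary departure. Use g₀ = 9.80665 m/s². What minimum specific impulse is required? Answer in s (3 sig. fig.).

ln(m₀/m_f) = ln(89600/20600) = ln(4.35) = 1.4701.
Rocket equation: v_e = Δv / ln(m₀/m_f) = 5260 / 1.4701 = 3578.1 m/s.
Isp = v_e / g₀ = 3578.1 / 9.80665 = 364.9 s.

Isp ≈ 365 s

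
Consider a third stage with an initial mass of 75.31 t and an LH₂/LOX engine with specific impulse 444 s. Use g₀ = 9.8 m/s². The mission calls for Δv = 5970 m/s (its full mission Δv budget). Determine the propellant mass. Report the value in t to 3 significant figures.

v_e = Isp · g₀ = 444 × 9.8 = 4351.2 m/s.
From the ideal rocket equation, m₀/m_f = exp(Δv / v_e) = exp(5970 / 4351.2) = exp(1.3720) = 3.9434.
m_f = 75.31 / 3.9434 = 19.0977 t, so propellant = m₀ − m_f = 75.31 − 19.0977 = 56.2123 t.

propellant mass ≈ 56.2 t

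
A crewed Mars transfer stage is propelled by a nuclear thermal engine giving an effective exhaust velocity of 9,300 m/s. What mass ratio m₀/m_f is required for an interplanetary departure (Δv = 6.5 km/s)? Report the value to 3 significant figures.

mass ratio ≈ 2.01

From the ideal rocket equation, m₀/m_f = exp(Δv / v_e) = exp(6500 / 9300.0) = exp(0.6989) = 2.0116.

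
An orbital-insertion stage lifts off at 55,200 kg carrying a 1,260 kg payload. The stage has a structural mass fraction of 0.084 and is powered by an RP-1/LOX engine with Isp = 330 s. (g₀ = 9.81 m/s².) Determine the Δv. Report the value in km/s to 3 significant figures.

Δv ≈ 7.30 km/s

Stage wet mass = m₀ − payload = 55,200 − 1,260 = 53,940 kg.
Stage dry mass = ε × stage wet mass = 0.084 × 53,940 = 4,530.96 kg.
Burnout mass m_f = stage dry + payload = 4,530.96 + 1,260 = 5,790.96 kg.
v_e = Isp · g₀ = 330 × 9.81 = 3237.3 m/s.
Rocket equation: Δv = v_e · ln(55,200/5,790.96) = 3237.3 × ln(9.532) = 3237.3 × 2.2547 ≈ 7299 m/s.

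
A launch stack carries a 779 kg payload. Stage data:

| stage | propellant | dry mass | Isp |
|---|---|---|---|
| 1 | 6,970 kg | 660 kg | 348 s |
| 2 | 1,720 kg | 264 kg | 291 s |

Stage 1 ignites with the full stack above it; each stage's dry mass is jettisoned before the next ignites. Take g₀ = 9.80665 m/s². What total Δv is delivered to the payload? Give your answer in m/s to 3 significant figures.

Δv ≈ 6570 m/s

Ignition mass of stage 1 = 6,970+660 + 1,720+264 + 779 = 10,393 kg.
Stage 1: m₀ = 10,393 kg, m_f = 10,393 − 6,970 = 3,423 kg; Δv = 348×9.80665×ln(3.036) = 3412.7×1.1106 ≈ 3790 m/s.
Stage 2: m₀ = 2,763 kg, m_f = 2,763 − 1,720 = 1,043 kg; Δv = 291×9.80665×ln(2.649) = 2853.7×0.9742 ≈ 2780 m/s.
Total Δv = 3790 + 2780 = 6570 m/s.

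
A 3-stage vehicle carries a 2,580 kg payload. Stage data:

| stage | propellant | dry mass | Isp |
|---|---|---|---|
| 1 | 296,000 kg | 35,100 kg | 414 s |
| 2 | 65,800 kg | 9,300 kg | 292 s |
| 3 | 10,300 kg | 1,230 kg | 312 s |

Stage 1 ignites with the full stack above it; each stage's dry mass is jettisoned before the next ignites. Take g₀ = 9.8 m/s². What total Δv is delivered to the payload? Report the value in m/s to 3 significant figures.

Δv ≈ 12800 m/s

Ignition mass of stage 1 = 296,000+35,100 + 65,800+9,300 + 10,300+1,230 + 2,580 = 420,310 kg.
Stage 1: m₀ = 420,310 kg, m_f = 420,310 − 296,000 = 124,310 kg; Δv = 414×9.8×ln(3.381) = 4057.2×1.2182 ≈ 4943 m/s.
Stage 2: m₀ = 89,210 kg, m_f = 89,210 − 65,800 = 23,410 kg; Δv = 292×9.8×ln(3.811) = 2861.6×1.3378 ≈ 3828 m/s.
Stage 3: m₀ = 14,110 kg, m_f = 14,110 − 10,300 = 3,810 kg; Δv = 312×9.8×ln(3.703) = 3057.6×1.3093 ≈ 4003 m/s.
Total Δv = 4943 + 3828 + 4003 = 12774 m/s.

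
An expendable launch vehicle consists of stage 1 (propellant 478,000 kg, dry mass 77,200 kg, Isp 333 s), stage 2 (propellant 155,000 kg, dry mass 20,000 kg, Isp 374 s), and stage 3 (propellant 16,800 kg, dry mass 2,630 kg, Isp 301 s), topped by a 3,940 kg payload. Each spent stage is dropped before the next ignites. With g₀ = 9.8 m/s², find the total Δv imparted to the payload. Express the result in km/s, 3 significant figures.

Ignition mass of stage 1 = 478,000+77,200 + 155,000+20,000 + 16,800+2,630 + 3,940 = 753,570 kg.
Stage 1: m₀ = 753,570 kg, m_f = 753,570 − 478,000 = 275,570 kg; Δv = 333×9.8×ln(2.735) = 3263.4×1.0060 ≈ 3283 m/s.
Stage 2: m₀ = 198,370 kg, m_f = 198,370 − 155,000 = 43,370 kg; Δv = 374×9.8×ln(4.574) = 3665.2×1.5204 ≈ 5572 m/s.
Stage 3: m₀ = 23,370 kg, m_f = 23,370 − 16,800 = 6,570 kg; Δv = 301×9.8×ln(3.557) = 2949.8×1.2689 ≈ 3743 m/s.
Total Δv = 3283 + 5572 + 3743 = 12598 m/s.

Δv ≈ 12.6 km/s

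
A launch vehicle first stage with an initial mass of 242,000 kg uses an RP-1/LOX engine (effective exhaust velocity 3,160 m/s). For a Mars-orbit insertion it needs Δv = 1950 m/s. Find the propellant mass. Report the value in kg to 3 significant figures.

propellant mass ≈ 111000 kg

From the ideal rocket equation, m₀/m_f = exp(Δv / v_e) = exp(1950 / 3160.0) = exp(0.6171) = 1.8535.
m_f = 242,000 / 1.8535 = 130,564 kg, so propellant = m₀ − m_f = 242,000 − 130,564 = 111,436 kg.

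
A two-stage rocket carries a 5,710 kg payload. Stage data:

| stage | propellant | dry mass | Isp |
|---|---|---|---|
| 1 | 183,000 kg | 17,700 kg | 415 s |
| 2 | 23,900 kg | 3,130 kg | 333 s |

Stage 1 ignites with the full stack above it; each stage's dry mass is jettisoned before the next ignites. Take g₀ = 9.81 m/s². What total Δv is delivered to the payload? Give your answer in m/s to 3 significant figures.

Ignition mass of stage 1 = 183,000+17,700 + 23,900+3,130 + 5,710 = 233,440 kg.
Stage 1: m₀ = 233,440 kg, m_f = 233,440 − 183,000 = 50,440 kg; Δv = 415×9.81×ln(4.628) = 4071.2×1.5321 ≈ 6238 m/s.
Stage 2: m₀ = 32,740 kg, m_f = 32,740 − 23,900 = 8,840 kg; Δv = 333×9.81×ln(3.704) = 3266.7×1.3093 ≈ 4277 m/s.
Total Δv = 6238 + 4277 = 10515 m/s.

Δv ≈ 10500 m/s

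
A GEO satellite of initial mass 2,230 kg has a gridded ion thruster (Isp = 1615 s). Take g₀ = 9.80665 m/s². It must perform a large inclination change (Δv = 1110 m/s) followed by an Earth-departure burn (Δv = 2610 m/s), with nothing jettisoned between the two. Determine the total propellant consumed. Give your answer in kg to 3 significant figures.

v_e = Isp · g₀ = 1615 × 9.80665 = 15837.7 m/s.
After the first burn: m = 2230 × exp(−1110/15837.7) = 2230 × 0.93231 = 2,079.05 kg.
After the second burn: m = 2,079.05 × exp(−2610/15837.7) = 2,079.05 × 0.84807 = 1,763.18 kg.
Total propellant = m₀ − m_final = 2230 − 1,763.18 = 466.82 kg.

total propellant consumed ≈ 467 kg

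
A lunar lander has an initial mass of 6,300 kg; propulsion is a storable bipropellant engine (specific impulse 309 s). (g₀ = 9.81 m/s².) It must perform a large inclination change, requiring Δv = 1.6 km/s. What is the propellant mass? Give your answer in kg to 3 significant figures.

propellant mass ≈ 2580 kg

v_e = Isp · g₀ = 309 × 9.81 = 3031.3 m/s.
From the ideal rocket equation, m₀/m_f = exp(Δv / v_e) = exp(1600 / 3031.3) = exp(0.5278) = 1.6952.
m_f = 6,300 / 1.6952 = 3,716.38 kg, so propellant = m₀ − m_f = 6,300 − 3,716.38 = 2,583.62 kg.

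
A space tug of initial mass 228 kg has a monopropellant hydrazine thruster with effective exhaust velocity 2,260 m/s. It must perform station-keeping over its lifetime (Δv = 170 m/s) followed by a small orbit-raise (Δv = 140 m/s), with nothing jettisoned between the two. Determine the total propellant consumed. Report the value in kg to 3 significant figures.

After the first burn: m = 228 × exp(−170/2260.0) = 228 × 0.92754 = 211.479 kg.
After the second burn: m = 211.479 × exp(−140/2260.0) = 211.479 × 0.93993 = 198.775 kg.
Total propellant = m₀ − m_final = 228 − 198.775 = 29.225 kg.

total propellant consumed ≈ 29.2 kg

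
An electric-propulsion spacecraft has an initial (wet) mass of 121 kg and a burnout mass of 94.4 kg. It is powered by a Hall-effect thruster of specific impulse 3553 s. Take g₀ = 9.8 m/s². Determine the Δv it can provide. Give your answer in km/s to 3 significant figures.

v_e = Isp · g₀ = 3553 × 9.8 = 34819.4 m/s.
By the Tsiolkovsky rocket equation, Δv = v_e · ln(m₀/m_f) = 34819.4 × ln(1.282) = 34819.4 × 0.2482 ≈ 8643.9 m/s.

Δv ≈ 8.64 km/s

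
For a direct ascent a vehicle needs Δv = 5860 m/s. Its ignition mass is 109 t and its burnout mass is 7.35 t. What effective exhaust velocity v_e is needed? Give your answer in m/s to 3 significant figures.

ln(m₀/m_f) = ln(109000/7350) = ln(14.83) = 2.6966.
v_e = Δv / ln(m₀/m_f) = 5860 / 2.6966 = 2173.1 m/s.

v_e ≈ 2170 m/s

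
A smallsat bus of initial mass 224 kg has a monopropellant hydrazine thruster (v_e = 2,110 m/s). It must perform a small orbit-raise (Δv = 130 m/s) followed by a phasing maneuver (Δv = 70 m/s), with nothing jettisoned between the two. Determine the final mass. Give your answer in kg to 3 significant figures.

After the first burn: m = 224 × exp(−130/2110.0) = 224 × 0.94025 = 210.616 kg.
After the second burn: m = 210.616 × exp(−70/2110.0) = 210.616 × 0.96737 = 203.744 kg.

final mass ≈ 204 kg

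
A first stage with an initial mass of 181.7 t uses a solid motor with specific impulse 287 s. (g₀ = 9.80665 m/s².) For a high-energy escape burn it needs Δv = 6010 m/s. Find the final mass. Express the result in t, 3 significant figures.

final mass ≈ 21.5 t

v_e = Isp · g₀ = 287 × 9.80665 = 2814.5 m/s.
From the ideal rocket equation, m₀/m_f = exp(Δv / v_e) = exp(6010 / 2814.5) = exp(2.1354) = 8.4601.
m_f = m₀ / 8.4601 = 181.7 / 8.4601 = 21.4773 t.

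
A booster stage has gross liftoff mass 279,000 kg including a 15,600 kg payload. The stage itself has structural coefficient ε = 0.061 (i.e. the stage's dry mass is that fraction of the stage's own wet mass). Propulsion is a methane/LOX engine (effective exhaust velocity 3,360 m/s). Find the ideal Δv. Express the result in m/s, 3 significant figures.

Stage wet mass = m₀ − payload = 279,000 − 15,600 = 263,400 kg.
Stage dry mass = ε × stage wet mass = 0.061 × 263,400 = 16,067.4 kg.
Burnout mass m_f = stage dry + payload = 16,067.4 + 15,600 = 31,667.4 kg.
Δv = v_e · ln(279,000/31,667.4) = 3360.0 × ln(8.81) = 3360.0 × 2.1759 ≈ 7311 m/s.

Δv ≈ 7310 m/s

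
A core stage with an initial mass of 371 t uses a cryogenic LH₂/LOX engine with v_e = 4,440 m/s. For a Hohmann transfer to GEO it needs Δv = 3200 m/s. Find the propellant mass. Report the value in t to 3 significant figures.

propellant mass ≈ 191 t

From the ideal rocket equation, m₀/m_f = exp(Δv / v_e) = exp(3200 / 4440.0) = exp(0.7207) = 2.0559.
m_f = 371 / 2.0559 = 180.456 t, so propellant = m₀ − m_f = 371 − 180.456 = 190.544 t.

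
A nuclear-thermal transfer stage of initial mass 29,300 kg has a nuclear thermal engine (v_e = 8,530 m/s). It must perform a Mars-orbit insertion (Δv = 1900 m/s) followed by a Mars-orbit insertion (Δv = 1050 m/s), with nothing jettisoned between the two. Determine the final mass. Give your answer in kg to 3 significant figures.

final mass ≈ 20700 kg

After the first burn: m = 29300 × exp(−1900/8530.0) = 29300 × 0.80032 = 23,449.4 kg.
After the second burn: m = 23,449.4 × exp(−1050/8530.0) = 23,449.4 × 0.88418 = 20,733.5 kg.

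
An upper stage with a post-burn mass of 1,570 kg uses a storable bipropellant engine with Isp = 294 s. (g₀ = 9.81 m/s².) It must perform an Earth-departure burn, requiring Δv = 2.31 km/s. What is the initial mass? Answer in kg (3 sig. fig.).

initial mass ≈ 3500 kg

v_e = Isp · g₀ = 294 × 9.81 = 2884.1 m/s.
Rocket equation: m₀/m_f = exp(Δv / v_e) = exp(2310 / 2884.1) = exp(0.8009) = 2.2276.
m₀ = m_f × 2.2276 = 1,570 × 2.2276 = 3,497.33 kg.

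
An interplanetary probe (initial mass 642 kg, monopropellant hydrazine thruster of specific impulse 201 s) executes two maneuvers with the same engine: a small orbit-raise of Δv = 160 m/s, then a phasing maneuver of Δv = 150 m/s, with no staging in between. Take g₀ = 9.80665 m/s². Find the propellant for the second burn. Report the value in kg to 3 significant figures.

v_e = Isp · g₀ = 201 × 9.80665 = 1971.1 m/s.
After the first burn: m = 642 × exp(−160/1971.1) = 642 × 0.92204 = 591.95 kg.
After the second burn: m = 591.95 × exp(−150/1971.1) = 591.95 × 0.92673 = 548.578 kg.
Second-burn propellant = 591.95 − 548.578 = 43.372 kg.

propellant for the second burn ≈ 43.4 kg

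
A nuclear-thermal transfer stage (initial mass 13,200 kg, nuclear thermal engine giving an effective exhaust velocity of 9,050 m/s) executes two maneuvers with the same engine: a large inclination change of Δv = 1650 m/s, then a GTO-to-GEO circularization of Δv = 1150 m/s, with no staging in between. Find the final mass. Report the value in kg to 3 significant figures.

After the first burn: m = 13200 × exp(−1650/9050.0) = 13200 × 0.83333 = 11,000 kg.
After the second burn: m = 11,000 × exp(−1150/9050.0) = 11,000 × 0.88067 = 9,687.37 kg.

final mass ≈ 9690 kg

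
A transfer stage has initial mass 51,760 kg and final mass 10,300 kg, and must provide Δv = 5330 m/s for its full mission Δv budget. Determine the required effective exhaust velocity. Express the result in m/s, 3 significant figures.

v_e ≈ 3300 m/s

ln(m₀/m_f) = ln(51760/10300) = ln(5.025) = 1.6145.
By the Tsiolkovsky rocket equation, v_e = Δv / ln(m₀/m_f) = 5330 / 1.6145 = 3301.4 m/s.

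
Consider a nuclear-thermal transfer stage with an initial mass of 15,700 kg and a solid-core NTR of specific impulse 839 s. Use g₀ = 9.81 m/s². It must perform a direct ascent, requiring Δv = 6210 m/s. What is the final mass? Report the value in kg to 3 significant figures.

final mass ≈ 7380 kg

v_e = Isp · g₀ = 839 × 9.81 = 8230.6 m/s.
m₀/m_f = exp(Δv / v_e) = exp(6210 / 8230.6) = exp(0.7545) = 2.1266.
m_f = m₀ / 2.1266 = 15,700 / 2.1266 = 7,382.68 kg.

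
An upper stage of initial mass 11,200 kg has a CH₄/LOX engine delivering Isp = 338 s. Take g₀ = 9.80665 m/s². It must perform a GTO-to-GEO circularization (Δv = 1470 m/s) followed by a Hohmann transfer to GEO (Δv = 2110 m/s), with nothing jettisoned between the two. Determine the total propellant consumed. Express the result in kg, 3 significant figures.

total propellant consumed ≈ 7400 kg

v_e = Isp · g₀ = 338 × 9.80665 = 3314.6 m/s.
After the first burn: m = 11200 × exp(−1470/3314.6) = 11200 × 0.64180 = 7,188.16 kg.
After the second burn: m = 7,188.16 × exp(−2110/3314.6) = 7,188.16 × 0.52910 = 3,803.26 kg.
Total propellant = m₀ − m_final = 11200 − 3,803.26 = 7,396.74 kg.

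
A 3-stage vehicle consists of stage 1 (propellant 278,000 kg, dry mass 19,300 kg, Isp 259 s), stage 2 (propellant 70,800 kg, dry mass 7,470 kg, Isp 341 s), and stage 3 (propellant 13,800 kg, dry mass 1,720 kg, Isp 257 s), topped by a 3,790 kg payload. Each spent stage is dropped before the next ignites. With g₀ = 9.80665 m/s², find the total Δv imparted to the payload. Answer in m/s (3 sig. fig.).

Δv ≈ 10600 m/s

Ignition mass of stage 1 = 278,000+19,300 + 70,800+7,470 + 13,800+1,720 + 3,790 = 394,880 kg.
Stage 1: m₀ = 394,880 kg, m_f = 394,880 − 278,000 = 116,880 kg; Δv = 259×9.80665×ln(3.379) = 2539.9×1.2174 ≈ 3092 m/s.
Stage 2: m₀ = 97,580 kg, m_f = 97,580 − 70,800 = 26,780 kg; Δv = 341×9.80665×ln(3.644) = 3344.1×1.2930 ≈ 4324 m/s.
Stage 3: m₀ = 19,310 kg, m_f = 19,310 − 13,800 = 5,510 kg; Δv = 257×9.80665×ln(3.505) = 2520.3×1.2541 ≈ 3161 m/s.
Total Δv = 3092 + 4324 + 3161 = 10577 m/s.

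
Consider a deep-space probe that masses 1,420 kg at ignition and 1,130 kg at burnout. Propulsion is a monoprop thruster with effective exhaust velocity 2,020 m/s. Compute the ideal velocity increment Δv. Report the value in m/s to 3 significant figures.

Δv ≈ 461 m/s

Δv = v_e · ln(m₀/m_f) = 2020.0 × ln(1.257) = 2020.0 × 0.2284 ≈ 461.4 m/s.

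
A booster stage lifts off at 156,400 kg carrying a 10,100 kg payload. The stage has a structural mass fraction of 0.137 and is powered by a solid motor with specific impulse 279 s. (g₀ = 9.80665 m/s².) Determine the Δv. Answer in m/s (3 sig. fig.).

Δv ≈ 4500 m/s

Stage wet mass = m₀ − payload = 156,400 − 10,100 = 146,300 kg.
Stage dry mass = ε × stage wet mass = 0.137 × 146,300 = 20,043.1 kg.
Burnout mass m_f = stage dry + payload = 20,043.1 + 10,100 = 30,143.1 kg.
v_e = Isp · g₀ = 279 × 9.80665 = 2736.1 m/s.
Δv = v_e · ln(156,400/30,143.1) = 2736.1 × ln(5.189) = 2736.1 × 1.6465 ≈ 4505 m/s.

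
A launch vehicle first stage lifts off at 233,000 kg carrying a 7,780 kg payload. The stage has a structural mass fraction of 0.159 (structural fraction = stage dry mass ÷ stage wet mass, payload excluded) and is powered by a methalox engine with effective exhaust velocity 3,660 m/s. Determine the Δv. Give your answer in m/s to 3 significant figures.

Stage wet mass = m₀ − payload = 233,000 − 7,780 = 225,220 kg.
Stage dry mass = ε × stage wet mass = 0.159 × 225,220 = 35,810 kg.
Burnout mass m_f = stage dry + payload = 35,810 + 7,780 = 43,590 kg.
From the ideal rocket equation, Δv = v_e · ln(233,000/43,590) = 3660.0 × ln(5.345) = 3660.0 × 1.6762 ≈ 6135 m/s.

Δv ≈ 6130 m/s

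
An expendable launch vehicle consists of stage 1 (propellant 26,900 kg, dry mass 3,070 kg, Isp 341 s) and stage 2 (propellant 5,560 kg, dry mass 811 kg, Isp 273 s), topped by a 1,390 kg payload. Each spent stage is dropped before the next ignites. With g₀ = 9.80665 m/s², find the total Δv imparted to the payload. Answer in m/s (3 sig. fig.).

Ignition mass of stage 1 = 26,900+3,070 + 5,560+811 + 1,390 = 37,731 kg.
Stage 1: m₀ = 37,731 kg, m_f = 37,731 − 26,900 = 10,831 kg; Δv = 341×9.80665×ln(3.484) = 3344.1×1.2481 ≈ 4174 m/s.
Stage 2: m₀ = 7,761 kg, m_f = 7,761 − 5,560 = 2,201 kg; Δv = 273×9.80665×ln(3.526) = 2677.2×1.2602 ≈ 3374 m/s.
Total Δv = 4174 + 3374 = 7548 m/s.

Δv ≈ 7550 m/s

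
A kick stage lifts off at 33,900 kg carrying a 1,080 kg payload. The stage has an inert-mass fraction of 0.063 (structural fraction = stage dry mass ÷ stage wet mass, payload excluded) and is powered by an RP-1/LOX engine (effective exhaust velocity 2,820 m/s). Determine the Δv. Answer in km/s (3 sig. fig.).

Stage wet mass = m₀ − payload = 33,900 − 1,080 = 32,820 kg.
Stage dry mass = ε × stage wet mass = 0.063 × 32,820 = 2,067.66 kg.
Burnout mass m_f = stage dry + payload = 2,067.66 + 1,080 = 3,147.66 kg.
Using Δv = v_e ln(m₀/m_f): Δv = v_e · ln(33,900/3,147.66) = 2820.0 × ln(10.77) = 2820.0 × 2.3768 ≈ 6702 m/s.

Δv ≈ 6.70 km/s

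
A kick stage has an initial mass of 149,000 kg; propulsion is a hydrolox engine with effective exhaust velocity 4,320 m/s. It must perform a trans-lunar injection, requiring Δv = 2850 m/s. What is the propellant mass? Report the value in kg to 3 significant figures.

By the Tsiolkovsky rocket equation, m₀/m_f = exp(Δv / v_e) = exp(2850 / 4320.0) = exp(0.6597) = 1.9343.
m_f = 149,000 / 1.9343 = 77,030.5 kg, so propellant = m₀ − m_f = 149,000 − 77,030.5 = 71,969.5 kg.

propellant mass ≈ 72000 kg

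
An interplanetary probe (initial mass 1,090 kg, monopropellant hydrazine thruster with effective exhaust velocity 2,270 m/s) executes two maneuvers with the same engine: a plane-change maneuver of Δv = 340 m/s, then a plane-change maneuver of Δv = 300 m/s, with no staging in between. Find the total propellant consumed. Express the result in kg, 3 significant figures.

After the first burn: m = 1090 × exp(−340/2270.0) = 1090 × 0.86090 = 938.381 kg.
After the second burn: m = 938.381 × exp(−300/2270.0) = 938.381 × 0.87620 = 822.209 kg.
Total propellant = m₀ − m_final = 1090 − 822.209 = 267.791 kg.

total propellant consumed ≈ 268 kg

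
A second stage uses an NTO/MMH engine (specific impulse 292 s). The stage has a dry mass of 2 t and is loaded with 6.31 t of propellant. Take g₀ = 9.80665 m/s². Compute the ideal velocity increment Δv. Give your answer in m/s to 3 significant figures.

v_e = Isp · g₀ = 292 × 9.80665 = 2863.5 m/s.
m₀ = m_dry + m_prop = 2 + 6.31 = 8.31 t.
Using Δv = v_e ln(m₀/m_f): Δv = v_e · ln(m₀/m_f) = 2863.5 × ln(4.155) = 2863.5 × 1.4243 ≈ 4078.6 m/s.

Δv ≈ 4080 m/s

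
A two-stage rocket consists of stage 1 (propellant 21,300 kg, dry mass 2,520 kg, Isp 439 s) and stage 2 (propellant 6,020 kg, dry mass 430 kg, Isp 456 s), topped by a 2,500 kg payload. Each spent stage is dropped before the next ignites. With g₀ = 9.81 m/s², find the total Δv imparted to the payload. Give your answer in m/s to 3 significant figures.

Δv ≈ 9520 m/s

Ignition mass of stage 1 = 21,300+2,520 + 6,020+430 + 2,500 = 32,770 kg.
Stage 1: m₀ = 32,770 kg, m_f = 32,770 − 21,300 = 11,470 kg; Δv = 439×9.81×ln(2.857) = 4306.6×1.0498 ≈ 4521 m/s.
Stage 2: m₀ = 8,950 kg, m_f = 8,950 − 6,020 = 2,930 kg; Δv = 456×9.81×ln(3.055) = 4473.4×1.1167 ≈ 4995 m/s.
Total Δv = 4521 + 4995 = 9516 m/s.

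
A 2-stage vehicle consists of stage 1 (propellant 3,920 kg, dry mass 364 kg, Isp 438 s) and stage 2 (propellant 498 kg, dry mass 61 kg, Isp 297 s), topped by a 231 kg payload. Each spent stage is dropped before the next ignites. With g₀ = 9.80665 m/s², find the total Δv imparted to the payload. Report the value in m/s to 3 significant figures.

Δv ≈ 9260 m/s

Ignition mass of stage 1 = 3,920+364 + 498+61 + 231 = 5,074 kg.
Stage 1: m₀ = 5,074 kg, m_f = 5,074 − 3,920 = 1,154 kg; Δv = 438×9.80665×ln(4.397) = 4295.3×1.4809 ≈ 6361 m/s.
Stage 2: m₀ = 790 kg, m_f = 790 − 498 = 292 kg; Δv = 297×9.80665×ln(2.705) = 2912.6×0.9953 ≈ 2899 m/s.
Total Δv = 6361 + 2899 = 9260 m/s.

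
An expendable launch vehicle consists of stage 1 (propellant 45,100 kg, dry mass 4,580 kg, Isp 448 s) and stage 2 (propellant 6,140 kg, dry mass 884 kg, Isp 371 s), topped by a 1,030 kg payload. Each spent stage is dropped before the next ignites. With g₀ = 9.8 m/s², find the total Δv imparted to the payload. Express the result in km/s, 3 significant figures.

Ignition mass of stage 1 = 45,100+4,580 + 6,140+884 + 1,030 = 57,734 kg.
Stage 1: m₀ = 57,734 kg, m_f = 57,734 − 45,100 = 12,634 kg; Δv = 448×9.8×ln(4.57) = 4390.4×1.5195 ≈ 6671 m/s.
Stage 2: m₀ = 8,054 kg, m_f = 8,054 − 6,140 = 1,914 kg; Δv = 371×9.8×ln(4.208) = 3635.8×1.4370 ≈ 5225 m/s.
Total Δv = 6671 + 5225 = 11896 m/s.

Δv ≈ 11.9 km/s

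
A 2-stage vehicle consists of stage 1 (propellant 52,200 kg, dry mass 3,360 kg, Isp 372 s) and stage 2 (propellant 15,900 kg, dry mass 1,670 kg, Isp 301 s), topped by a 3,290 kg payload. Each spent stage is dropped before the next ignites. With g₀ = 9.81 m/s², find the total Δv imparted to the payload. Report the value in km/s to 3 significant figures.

Δv ≈ 8.43 km/s

Ignition mass of stage 1 = 52,200+3,360 + 15,900+1,670 + 3,290 = 76,420 kg.
Stage 1: m₀ = 76,420 kg, m_f = 76,420 − 52,200 = 24,220 kg; Δv = 372×9.81×ln(3.155) = 3649.3×1.1491 ≈ 4193 m/s.
Stage 2: m₀ = 20,860 kg, m_f = 20,860 − 15,900 = 4,960 kg; Δv = 301×9.81×ln(4.206) = 2952.8×1.4364 ≈ 4241 m/s.
Total Δv = 4193 + 4241 = 8434 m/s.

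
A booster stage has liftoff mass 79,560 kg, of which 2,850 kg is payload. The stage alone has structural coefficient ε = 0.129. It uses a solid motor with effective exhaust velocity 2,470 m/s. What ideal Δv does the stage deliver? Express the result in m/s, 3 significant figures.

Stage wet mass = m₀ − payload = 79,560 − 2,850 = 76,710 kg.
Stage dry mass = ε × stage wet mass = 0.129 × 76,710 = 9,895.59 kg.
Burnout mass m_f = stage dry + payload = 9,895.59 + 2,850 = 12,745.59 kg.
From the ideal rocket equation, Δv = v_e · ln(79,560/12,745.59) = 2470.0 × ln(6.242) = 2470.0 × 1.8313 ≈ 4523 m/s.

Δv ≈ 4520 m/s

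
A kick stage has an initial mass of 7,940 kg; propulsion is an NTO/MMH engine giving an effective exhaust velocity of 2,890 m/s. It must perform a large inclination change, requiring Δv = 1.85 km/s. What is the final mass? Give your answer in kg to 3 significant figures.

final mass ≈ 4190 kg

Rocket equation: m₀/m_f = exp(Δv / v_e) = exp(1850 / 2890.0) = exp(0.6401) = 1.8967.
m_f = m₀ / 1.8967 = 7,940 / 1.8967 = 4,186.22 kg.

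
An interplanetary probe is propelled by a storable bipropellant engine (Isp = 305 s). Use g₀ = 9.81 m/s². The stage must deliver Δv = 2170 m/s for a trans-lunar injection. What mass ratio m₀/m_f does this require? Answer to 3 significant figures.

mass ratio ≈ 2.07

v_e = Isp · g₀ = 305 × 9.81 = 2992.1 m/s.
Using Δv = v_e ln(m₀/m_f): m₀/m_f = exp(Δv / v_e) = exp(2170 / 2992.1) = exp(0.7253) = 2.0653.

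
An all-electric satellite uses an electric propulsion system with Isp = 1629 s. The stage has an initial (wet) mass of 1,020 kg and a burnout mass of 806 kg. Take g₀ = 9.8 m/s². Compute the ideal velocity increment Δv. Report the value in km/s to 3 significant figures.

Δv ≈ 3.76 km/s

v_e = Isp · g₀ = 1629 × 9.8 = 15964.2 m/s.
Δv = v_e · ln(m₀/m_f) = 15964.2 × ln(1.266) = 15964.2 × 0.2355 ≈ 3759.2 m/s.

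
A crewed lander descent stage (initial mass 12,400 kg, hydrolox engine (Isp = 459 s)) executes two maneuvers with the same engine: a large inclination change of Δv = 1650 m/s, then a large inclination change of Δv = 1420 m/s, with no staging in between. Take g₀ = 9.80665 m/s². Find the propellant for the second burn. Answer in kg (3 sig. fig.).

propellant for the second burn ≈ 2330 kg

v_e = Isp · g₀ = 459 × 9.80665 = 4501.3 m/s.
After the first burn: m = 12400 × exp(−1650/4501.3) = 12400 × 0.69311 = 8,594.56 kg.
After the second burn: m = 8,594.56 × exp(−1420/4501.3) = 8,594.56 × 0.72945 = 6,269.3 kg.
Second-burn propellant = 8,594.56 − 6,269.3 = 2,325.26 kg.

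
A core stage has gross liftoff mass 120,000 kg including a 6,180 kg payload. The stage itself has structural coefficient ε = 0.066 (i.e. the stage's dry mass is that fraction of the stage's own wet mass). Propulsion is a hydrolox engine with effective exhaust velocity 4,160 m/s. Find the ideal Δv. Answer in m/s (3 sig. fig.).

Δv ≈ 9030 m/s

Stage wet mass = m₀ − payload = 120,000 − 6,180 = 113,820 kg.
Stage dry mass = ε × stage wet mass = 0.066 × 113,820 = 7,512.12 kg.
Burnout mass m_f = stage dry + payload = 7,512.12 + 6,180 = 13,692.12 kg.
Using Δv = v_e ln(m₀/m_f): Δv = v_e · ln(120,000/13,692.12) = 4160.0 × ln(8.764) = 4160.0 × 2.1707 ≈ 9030 m/s.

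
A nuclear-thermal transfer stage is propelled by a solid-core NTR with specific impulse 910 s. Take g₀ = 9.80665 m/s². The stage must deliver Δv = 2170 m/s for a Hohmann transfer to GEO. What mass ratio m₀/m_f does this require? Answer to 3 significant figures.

mass ratio ≈ 1.28

v_e = Isp · g₀ = 910 × 9.80665 = 8924.1 m/s.
m₀/m_f = exp(Δv / v_e) = exp(2170 / 8924.1) = exp(0.2432) = 1.2753.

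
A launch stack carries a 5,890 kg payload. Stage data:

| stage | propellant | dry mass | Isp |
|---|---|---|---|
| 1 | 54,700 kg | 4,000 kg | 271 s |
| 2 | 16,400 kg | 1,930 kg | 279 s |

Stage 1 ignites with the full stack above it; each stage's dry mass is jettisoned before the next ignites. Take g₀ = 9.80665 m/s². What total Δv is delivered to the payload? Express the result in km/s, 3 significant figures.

Ignition mass of stage 1 = 54,700+4,000 + 16,400+1,930 + 5,890 = 82,920 kg.
Stage 1: m₀ = 82,920 kg, m_f = 82,920 − 54,700 = 28,220 kg; Δv = 271×9.80665×ln(2.938) = 2657.6×1.0778 ≈ 2864 m/s.
Stage 2: m₀ = 24,220 kg, m_f = 24,220 − 16,400 = 7,820 kg; Δv = 279×9.80665×ln(3.097) = 2736.1×1.1305 ≈ 3093 m/s.
Total Δv = 2864 + 3093 = 5957 m/s.

Δv ≈ 5.96 km/s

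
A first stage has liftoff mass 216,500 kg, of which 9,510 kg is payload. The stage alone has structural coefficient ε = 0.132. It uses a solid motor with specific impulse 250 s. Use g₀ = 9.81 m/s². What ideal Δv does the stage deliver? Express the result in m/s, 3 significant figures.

Δv ≈ 4340 m/s

Stage wet mass = m₀ − payload = 216,500 − 9,510 = 206,990 kg.
Stage dry mass = ε × stage wet mass = 0.132 × 206,990 = 27,322.7 kg.
Burnout mass m_f = stage dry + payload = 27,322.7 + 9,510 = 36,832.7 kg.
v_e = Isp · g₀ = 250 × 9.81 = 2452.5 m/s.
From the ideal rocket equation, Δv = v_e · ln(216,500/36,832.7) = 2452.5 × ln(5.878) = 2452.5 × 1.7712 ≈ 4344 m/s.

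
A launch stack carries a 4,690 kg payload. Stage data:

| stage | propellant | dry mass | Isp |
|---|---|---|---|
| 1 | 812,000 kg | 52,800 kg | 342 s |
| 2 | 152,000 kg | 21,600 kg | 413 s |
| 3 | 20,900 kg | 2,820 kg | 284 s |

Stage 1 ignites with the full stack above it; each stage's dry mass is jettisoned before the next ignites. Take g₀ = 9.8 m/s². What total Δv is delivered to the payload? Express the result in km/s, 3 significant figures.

Ignition mass of stage 1 = 812,000+52,800 + 152,000+21,600 + 20,900+2,820 + 4,690 = 1,066,810 kg.
Stage 1: m₀ = 1,066,810 kg, m_f = 1,066,810 − 812,000 = 254,810 kg; Δv = 342×9.8×ln(4.187) = 3351.6×1.4319 ≈ 4799 m/s.
Stage 2: m₀ = 202,010 kg, m_f = 202,010 − 152,000 = 50,010 kg; Δv = 413×9.8×ln(4.039) = 4047.4×1.3961 ≈ 5651 m/s.
Stage 3: m₀ = 28,410 kg, m_f = 28,410 − 20,900 = 7,510 kg; Δv = 284×9.8×ln(3.783) = 2783.2×1.3305 ≈ 3703 m/s.
Total Δv = 4799 + 5651 + 3703 = 14153 m/s.

Δv ≈ 14.2 km/s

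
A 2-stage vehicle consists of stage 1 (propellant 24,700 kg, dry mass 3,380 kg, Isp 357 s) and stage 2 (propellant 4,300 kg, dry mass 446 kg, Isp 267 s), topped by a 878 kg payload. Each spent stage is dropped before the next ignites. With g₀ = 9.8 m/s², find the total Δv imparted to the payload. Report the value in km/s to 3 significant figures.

Ignition mass of stage 1 = 24,700+3,380 + 4,300+446 + 878 = 33,704 kg.
Stage 1: m₀ = 33,704 kg, m_f = 33,704 − 24,700 = 9,004 kg; Δv = 357×9.8×ln(3.743) = 3498.6×1.3199 ≈ 4618 m/s.
Stage 2: m₀ = 5,624 kg, m_f = 5,624 − 4,300 = 1,324 kg; Δv = 267×9.8×ln(4.248) = 2616.6×1.4464 ≈ 3785 m/s.
Total Δv = 4618 + 3785 = 8403 m/s.

Δv ≈ 8.40 km/s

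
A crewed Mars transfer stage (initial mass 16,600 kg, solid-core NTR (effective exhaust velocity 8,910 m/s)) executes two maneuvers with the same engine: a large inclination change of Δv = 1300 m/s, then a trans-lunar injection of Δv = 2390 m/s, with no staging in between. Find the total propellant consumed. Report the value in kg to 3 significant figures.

total propellant consumed ≈ 5630 kg

After the first burn: m = 16600 × exp(−1300/8910.0) = 16600 × 0.86424 = 14,346.4 kg.
After the second burn: m = 14,346.4 × exp(−2390/8910.0) = 14,346.4 × 0.76473 = 10,971.1 kg.
Total propellant = m₀ − m_final = 16600 − 10,971.1 = 5,628.9 kg.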